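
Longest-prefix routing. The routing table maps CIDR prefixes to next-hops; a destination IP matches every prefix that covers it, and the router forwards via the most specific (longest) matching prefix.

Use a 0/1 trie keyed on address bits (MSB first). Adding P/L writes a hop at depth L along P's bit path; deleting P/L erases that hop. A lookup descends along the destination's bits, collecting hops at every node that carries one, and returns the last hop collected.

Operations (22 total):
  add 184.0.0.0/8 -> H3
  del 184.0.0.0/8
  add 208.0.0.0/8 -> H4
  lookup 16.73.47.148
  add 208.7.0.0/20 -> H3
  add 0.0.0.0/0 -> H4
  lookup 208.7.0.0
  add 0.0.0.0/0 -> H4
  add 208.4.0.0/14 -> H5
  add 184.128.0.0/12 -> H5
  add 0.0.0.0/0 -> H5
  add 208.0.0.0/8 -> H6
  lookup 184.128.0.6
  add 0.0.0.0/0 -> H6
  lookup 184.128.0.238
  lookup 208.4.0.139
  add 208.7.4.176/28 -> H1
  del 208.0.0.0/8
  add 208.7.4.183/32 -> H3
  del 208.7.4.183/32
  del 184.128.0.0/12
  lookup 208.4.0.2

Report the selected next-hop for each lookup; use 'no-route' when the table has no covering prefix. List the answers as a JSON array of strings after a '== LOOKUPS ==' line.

Apply in order:
  add 184.0.0.0/8 -> H3 at depth 8
  del 184.0.0.0/8 (clear depth 8)
  add 208.0.0.0/8 -> H4 at depth 8
  lookup 16.73.47.148: bits ε walk d0:- -> no-route
  add 208.7.0.0/20 -> H3 at depth 20
  add 0.0.0.0/0 -> H4 at depth 0
  lookup 208.7.0.0: bits 11010000000001110000 walk d0:H4→d1:-→d2:-→d3:-→d4:-→d5:-→d6:-→d7:-→d8:H4→d9:-→d10:-→d11:-→d12:-→d13:-→d14:-→d15:-→d16:-→d17:-→d18:-→d19:-→d20:H3 -> H3
  add 0.0.0.0/0 -> H4 at depth 0
  add 208.4.0.0/14 -> H5 at depth 14
  add 184.128.0.0/12 -> H5 at depth 12
  add 0.0.0.0/0 -> H5 at depth 0
  add 208.0.0.0/8 -> H6 at depth 8
  lookup 184.128.0.6: bits 101110001000 walk d0:H5→d1:-→d2:-→d3:-→d4:-→d5:-→d6:-→d7:-→d8:-→d9:-→d10:-→d11:-→d12:H5 -> H5
  add 0.0.0.0/0 -> H6 at depth 0
  lookup 184.128.0.238: bits 101110001000 walk d0:H6→d1:-→d2:-→d3:-→d4:-→d5:-→d6:-→d7:-→d8:-→d9:-→d10:-→d11:-→d12:H5 -> H5
  lookup 208.4.0.139: bits 11010000000001 walk d0:H6→d1:-→d2:-→d3:-→d4:-→d5:-→d6:-→d7:-→d8:H6→d9:-→d10:-→d11:-→d12:-→d13:-→d14:H5 -> H5
  add 208.7.4.176/28 -> H1 at depth 28
  del 208.0.0.0/8 (clear depth 8)
  add 208.7.4.183/32 -> H3 at depth 32
  del 208.7.4.183/32 (clear depth 32)
  del 184.128.0.0/12 (clear depth 12)
  lookup 208.4.0.2: bits 11010000000001 walk d0:H6→d1:-→d2:-→d3:-→d4:-→d5:-→d6:-→d7:-→d8:-→d9:-→d10:-→d11:-→d12:-→d13:-→d14:H5 -> H5

== LOOKUPS ==
["no-route","H3","H5","H5","H5","H5"]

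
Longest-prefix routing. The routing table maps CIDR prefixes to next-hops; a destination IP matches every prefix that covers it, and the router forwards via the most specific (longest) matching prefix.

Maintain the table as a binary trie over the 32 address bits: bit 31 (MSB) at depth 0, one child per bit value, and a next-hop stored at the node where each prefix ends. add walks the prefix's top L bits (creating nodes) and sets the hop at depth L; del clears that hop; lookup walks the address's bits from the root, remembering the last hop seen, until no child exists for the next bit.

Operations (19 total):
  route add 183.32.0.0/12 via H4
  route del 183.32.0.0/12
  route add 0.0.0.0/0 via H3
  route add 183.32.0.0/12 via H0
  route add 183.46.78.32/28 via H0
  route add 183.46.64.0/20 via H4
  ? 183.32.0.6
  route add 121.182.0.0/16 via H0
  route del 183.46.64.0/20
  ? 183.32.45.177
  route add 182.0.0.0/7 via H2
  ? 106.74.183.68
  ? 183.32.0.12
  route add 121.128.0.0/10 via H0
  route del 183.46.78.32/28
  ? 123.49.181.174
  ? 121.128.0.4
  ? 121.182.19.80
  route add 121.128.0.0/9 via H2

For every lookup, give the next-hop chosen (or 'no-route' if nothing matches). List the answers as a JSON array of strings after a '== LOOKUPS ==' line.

Trace:
  + 183.32.0.0/12 (H4) depth=12
  - 183.32.0.0/12 clear@12
  + 0.0.0.0/0 (H3) depth=0
  + 183.32.0.0/12 (H0) depth=12
  + 183.46.78.32/28 (H0) depth=28
  + 183.46.64.0/20 (H4) depth=20
  lookup 183.32.0.6: bits 101101110010 walk d0:H3→d1:-→d2:-→d3:-→d4:-→d5:-→d6:-→d7:-→d8:-→d9:-→d10:-→d11:-→d12:H0 -> H0
  + 121.182.0.0/16 (H0) depth=16
  - 183.46.64.0/20 clear@20
  lookup 183.32.45.177: bits 101101110010 walk d0:H3→d1:-→d2:-→d3:-→d4:-→d5:-→d6:-→d7:-→d8:-→d9:-→d10:-→d11:-→d12:H0 -> H0
  + 182.0.0.0/7 (H2) depth=7
  lookup 106.74.183.68: bits 011 walk d0:H3→d1:-→d2:-→d3:- -> H3
  lookup 183.32.0.12: bits 101101110010 walk d0:H3→d1:-→d2:-→d3:-→d4:-→d5:-→d6:-→d7:H2→d8:-→d9:-→d10:-→d11:-→d12:H0 -> H0
  + 121.128.0.0/10 (H0) depth=10
  - 183.46.78.32/28 clear@28
  lookup 123.49.181.174: bits 011110 walk d0:H3→d1:-→d2:-→d3:-→d4:-→d5:-→d6:- -> H3
  lookup 121.128.0.4: bits 0111100110 walk d0:H3→d1:-→d2:-→d3:-→d4:-→d5:-→d6:-→d7:-→d8:-→d9:-→d10:H0 -> H0
  lookup 121.182.19.80: bits 0111100110110110 walk d0:H3→d1:-→d2:-→d3:-→d4:-→d5:-→d6:-→d7:-→d8:-→d9:-→d10:H0→d11:-→d12:-→d13:-→d14:-→d15:-→d16:H0 -> H0
  + 121.128.0.0/9 (H2) depth=9

== LOOKUPS ==
["H0","H0","H3","H0","H3","H0","H0"]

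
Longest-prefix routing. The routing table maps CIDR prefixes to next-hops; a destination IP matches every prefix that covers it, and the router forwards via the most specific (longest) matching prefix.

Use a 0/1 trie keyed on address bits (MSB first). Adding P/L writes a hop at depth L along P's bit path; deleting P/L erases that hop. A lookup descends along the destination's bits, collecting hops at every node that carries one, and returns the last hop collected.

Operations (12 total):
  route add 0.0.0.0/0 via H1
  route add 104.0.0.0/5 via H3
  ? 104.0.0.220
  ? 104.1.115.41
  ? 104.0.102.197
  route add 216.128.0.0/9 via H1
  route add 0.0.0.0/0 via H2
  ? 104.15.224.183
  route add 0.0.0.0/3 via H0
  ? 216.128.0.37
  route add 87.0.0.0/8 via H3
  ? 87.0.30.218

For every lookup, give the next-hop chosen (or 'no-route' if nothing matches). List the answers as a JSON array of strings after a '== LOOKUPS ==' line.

Apply in order:
  + 0.0.0.0/0 (H1) depth=0
  + 104.0.0.0/5 (H3) depth=5
  Q 104.0.0.220: descend 01101 ; hops seen [H1,H3] ; pick H3
  Q 104.1.115.41: descend 01101 ; hops seen [H1,H3] ; pick H3
  Q 104.0.102.197: descend 01101 ; hops seen [H1,H3] ; pick H3
  + 216.128.0.0/9 (H1) depth=9
  + 0.0.0.0/0 (H2) depth=0
  Q 104.15.224.183: descend 01101 ; hops seen [H2,H3] ; pick H3
  + 0.0.0.0/3 (H0) depth=3
  Q 216.128.0.37: descend 110110001 ; hops seen [H2,H1] ; pick H1
  + 87.0.0.0/8 (H3) depth=8
  Q 87.0.30.218: descend 01010111 ; hops seen [H2,H3] ; pick H3

== LOOKUPS ==
["H3","H3","H3","H3","H1","H3"]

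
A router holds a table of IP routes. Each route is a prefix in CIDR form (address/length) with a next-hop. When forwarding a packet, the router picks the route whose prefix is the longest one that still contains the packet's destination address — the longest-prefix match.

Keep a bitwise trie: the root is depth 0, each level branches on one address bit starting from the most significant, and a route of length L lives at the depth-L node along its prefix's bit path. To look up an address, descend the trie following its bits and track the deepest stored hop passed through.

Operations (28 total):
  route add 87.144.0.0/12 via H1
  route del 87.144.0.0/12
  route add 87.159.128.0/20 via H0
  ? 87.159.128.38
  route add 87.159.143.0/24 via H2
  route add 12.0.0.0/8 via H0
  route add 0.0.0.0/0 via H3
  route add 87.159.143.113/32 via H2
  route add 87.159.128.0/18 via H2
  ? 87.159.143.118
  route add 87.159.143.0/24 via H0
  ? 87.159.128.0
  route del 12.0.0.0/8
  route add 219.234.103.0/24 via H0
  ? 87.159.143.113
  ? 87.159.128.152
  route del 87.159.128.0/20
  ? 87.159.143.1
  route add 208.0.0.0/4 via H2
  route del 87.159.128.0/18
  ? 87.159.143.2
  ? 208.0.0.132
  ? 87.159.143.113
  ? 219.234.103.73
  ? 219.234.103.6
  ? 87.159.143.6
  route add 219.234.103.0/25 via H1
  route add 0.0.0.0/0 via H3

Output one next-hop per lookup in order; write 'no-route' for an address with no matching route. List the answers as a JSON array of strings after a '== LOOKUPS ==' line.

Trace:
  add 87.144.0.0/12 -> H1 at depth 12
  del 87.144.0.0/12 (clear depth 12)
  add 87.159.128.0/20 -> H0 at depth 20
  lookup 87.159.128.38: bits 01010111100111111000 walk d0:-→d1:-→d2:-→d3:-→d4:-→d5:-→d6:-→d7:-→d8:-→d9:-→d10:-→d11:-→d12:-→d13:-→d14:-→d15:-→d16:-→d17:-→d18:-→d19:-→d20:H0 -> H0
  add 87.159.143.0/24 -> H2 at depth 24
  add 12.0.0.0/8 -> H0 at depth 8
  add 0.0.0.0/0 -> H3 at depth 0
  add 87.159.143.113/32 -> H2 at depth 32
  add 87.159.128.0/18 -> H2 at depth 18
  lookup 87.159.143.118: bits 01010111100111111000111101110 walk d0:H3→d1:-→d2:-→d3:-→d4:-→d5:-→d6:-→d7:-→d8:-→d9:-→d10:-→d11:-→d12:-→d13:-→d14:-→d15:-→d16:-→d17:-→d18:H2→d19:-→d20:H0→d21:-→d22:-→d23:-→d24:H2→d25:-→d26:-→d27:-→d28:-→d29:- -> H2
  add 87.159.143.0/24 -> H0 at depth 24
  lookup 87.159.128.0: bits 01010111100111111000 walk d0:H3→d1:-→d2:-→d3:-→d4:-→d5:-→d6:-→d7:-→d8:-→d9:-→d10:-→d11:-→d12:-→d13:-→d14:-→d15:-→d16:-→d17:-→d18:H2→d19:-→d20:H0 -> H0
  del 12.0.0.0/8 (clear depth 8)
  add 219.234.103.0/24 -> H0 at depth 24
  lookup 87.159.143.113: bits 01010111100111111000111101110001 walk d0:H3→d1:-→d2:-→d3:-→d4:-→d5:-→d6:-→d7:-→d8:-→d9:-→d10:-→d11:-→d12:-→d13:-→d14:-→d15:-→d16:-→d17:-→d18:H2→d19:-→d20:H0→d21:-→d22:-→d23:-→d24:H0→d25:-→d26:-→d27:-→d28:-→d29:-→d30:-→d31:-→d32:H2 -> H2
  lookup 87.159.128.152: bits 01010111100111111000 walk d0:H3→d1:-→d2:-→d3:-→d4:-→d5:-→d6:-→d7:-→d8:-→d9:-→d10:-→d11:-→d12:-→d13:-→d14:-→d15:-→d16:-→d17:-→d18:H2→d19:-→d20:H0 -> H0
  del 87.159.128.0/20 (clear depth 20)
  lookup 87.159.143.1: bits 0101011110011111100011110 walk d0:H3→d1:-→d2:-→d3:-→d4:-→d5:-→d6:-→d7:-→d8:-→d9:-→d10:-→d11:-→d12:-→d13:-→d14:-→d15:-→d16:-→d17:-→d18:H2→d19:-→d20:-→d21:-→d22:-→d23:-→d24:H0→d25:- -> H0
  add 208.0.0.0/4 -> H2 at depth 4
  del 87.159.128.0/18 (clear depth 18)
  lookup 87.159.143.2: bits 0101011110011111100011110 walk d0:H3→d1:-→d2:-→d3:-→d4:-→d5:-→d6:-→d7:-→d8:-→d9:-→d10:-→d11:-→d12:-→d13:-→d14:-→d15:-→d16:-→d17:-→d18:-→d19:-→d20:-→d21:-→d22:-→d23:-→d24:H0→d25:- -> H0
  lookup 208.0.0.132: bits 1101 walk d0:H3→d1:-→d2:-→d3:-→d4:H2 -> H2
  lookup 87.159.143.113: bits 01010111100111111000111101110001 walk d0:H3→d1:-→d2:-→d3:-→d4:-→d5:-→d6:-→d7:-→d8:-→d9:-→d10:-→d11:-→d12:-→d13:-→d14:-→d15:-→d16:-→d17:-→d18:-→d19:-→d20:-→d21:-→d22:-→d23:-→d24:H0→d25:-→d26:-→d27:-→d28:-→d29:-→d30:-→d31:-→d32:H2 -> H2
  lookup 219.234.103.73: bits 110110111110101001100111 walk d0:H3→d1:-→d2:-→d3:-→d4:H2→d5:-→d6:-→d7:-→d8:-→d9:-→d10:-→d11:-→d12:-→d13:-→d14:-→d15:-→d16:-→d17:-→d18:-→d19:-→d20:-→d21:-→d22:-→d23:-→d24:H0 -> H0
  lookup 219.234.103.6: bits 110110111110101001100111 walk d0:H3→d1:-→d2:-→d3:-→d4:H2→d5:-→d6:-→d7:-→d8:-→d9:-→d10:-→d11:-→d12:-→d13:-→d14:-→d15:-→d16:-→d17:-→d18:-→d19:-→d20:-→d21:-→d22:-→d23:-→d24:H0 -> H0
  lookup 87.159.143.6: bits 0101011110011111100011110 walk d0:H3→d1:-→d2:-→d3:-→d4:-→d5:-→d6:-→d7:-→d8:-→d9:-→d10:-→d11:-→d12:-→d13:-→d14:-→d15:-→d16:-→d17:-→d18:-→d19:-→d20:-→d21:-→d22:-→d23:-→d24:H0→d25:- -> H0
  add 219.234.103.0/25 -> H1 at depth 25
  add 0.0.0.0/0 -> H3 at depth 0

== LOOKUPS ==
["H0","H2","H0","H2","H0","H0","H0","H2","H2","H0","H0","H0"]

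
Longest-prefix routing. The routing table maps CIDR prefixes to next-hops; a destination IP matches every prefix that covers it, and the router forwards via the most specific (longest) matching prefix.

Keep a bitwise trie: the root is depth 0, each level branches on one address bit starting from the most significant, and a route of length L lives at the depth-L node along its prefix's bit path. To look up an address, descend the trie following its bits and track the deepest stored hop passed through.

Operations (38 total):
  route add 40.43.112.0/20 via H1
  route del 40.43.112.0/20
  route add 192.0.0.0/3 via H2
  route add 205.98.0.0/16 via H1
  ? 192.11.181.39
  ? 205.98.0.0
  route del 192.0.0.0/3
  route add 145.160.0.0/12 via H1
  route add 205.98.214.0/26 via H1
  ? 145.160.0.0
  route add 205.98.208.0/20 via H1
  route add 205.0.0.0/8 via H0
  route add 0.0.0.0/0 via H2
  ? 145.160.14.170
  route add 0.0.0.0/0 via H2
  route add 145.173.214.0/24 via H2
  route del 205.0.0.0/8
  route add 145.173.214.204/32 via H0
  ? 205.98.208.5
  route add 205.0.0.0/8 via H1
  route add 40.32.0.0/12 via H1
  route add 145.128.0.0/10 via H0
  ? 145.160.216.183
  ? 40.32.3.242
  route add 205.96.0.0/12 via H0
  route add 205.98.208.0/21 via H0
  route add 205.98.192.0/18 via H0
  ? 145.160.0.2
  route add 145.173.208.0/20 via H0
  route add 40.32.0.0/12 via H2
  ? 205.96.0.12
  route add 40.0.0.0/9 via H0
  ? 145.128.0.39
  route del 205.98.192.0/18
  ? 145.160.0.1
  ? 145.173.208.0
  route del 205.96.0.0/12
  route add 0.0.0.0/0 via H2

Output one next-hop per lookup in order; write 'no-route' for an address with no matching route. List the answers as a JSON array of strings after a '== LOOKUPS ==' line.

Process each operation:
  add 40.43.112.0/20 -> H1 at depth 20
  - 40.43.112.0/20 clear@20
  add 192.0.0.0/3 -> H2 at depth 3
  add 205.98.0.0/16 -> H1 at depth 16
  Q 192.11.181.39: descend 1100 ; hops seen [H2] ; pick H2
  Q 205.98.0.0: descend 1100110101100010 ; hops seen [H2,H1] ; pick H1
  - 192.0.0.0/3 clear@3
  add 145.160.0.0/12 -> H1 at depth 12
  add 205.98.214.0/26 -> H1 at depth 26
  Q 145.160.0.0: descend 100100011010 ; hops seen [H1] ; pick H1
  add 205.98.208.0/20 -> H1 at depth 20
  add 205.0.0.0/8 -> H0 at depth 8
  add 0.0.0.0/0 -> H2 at depth 0
  Q 145.160.14.170: descend 100100011010 ; hops seen [H2,H1] ; pick H1
  add 0.0.0.0/0 -> H2 at depth 0
  add 145.173.214.0/24 -> H2 at depth 24
  - 205.0.0.0/8 clear@8
  add 145.173.214.204/32 -> H0 at depth 32
  Q 205.98.208.5: descend 110011010110001011010 ; hops seen [H2,H1,H1] ; pick H1
  add 205.0.0.0/8 -> H1 at depth 8
  add 40.32.0.0/12 -> H1 at depth 12
  add 145.128.0.0/10 -> H0 at depth 10
  Q 145.160.216.183: descend 100100011010 ; hops seen [H2,H0,H1] ; pick H1
  Q 40.32.3.242: descend 001010000010 ; hops seen [H2,H1] ; pick H1
  add 205.96.0.0/12 -> H0 at depth 12
  add 205.98.208.0/21 -> H0 at depth 21
  add 205.98.192.0/18 -> H0 at depth 18
  Q 145.160.0.2: descend 100100011010 ; hops seen [H2,H0,H1] ; pick H1
  add 145.173.208.0/20 -> H0 at depth 20
  add 40.32.0.0/12 -> H2 at depth 12
  Q 205.96.0.12: descend 11001101011000 ; hops seen [H2,H1,H0] ; pick H0
  add 40.0.0.0/9 -> H0 at depth 9
  Q 145.128.0.39: descend 1001000110 ; hops seen [H2,H0] ; pick H0
  - 205.98.192.0/18 clear@18
  Q 145.160.0.1: descend 100100011010 ; hops seen [H2,H0,H1] ; pick H1
  Q 145.173.208.0: descend 100100011010110111010 ; hops seen [H2,H0,H1,H0] ; pick H0
  - 205.96.0.0/12 clear@12
  add 0.0.0.0/0 -> H2 at depth 0

== LOOKUPS ==
["H2","H1","H1","H1","H1","H1","H1","H1","H0","H0","H1","H0"]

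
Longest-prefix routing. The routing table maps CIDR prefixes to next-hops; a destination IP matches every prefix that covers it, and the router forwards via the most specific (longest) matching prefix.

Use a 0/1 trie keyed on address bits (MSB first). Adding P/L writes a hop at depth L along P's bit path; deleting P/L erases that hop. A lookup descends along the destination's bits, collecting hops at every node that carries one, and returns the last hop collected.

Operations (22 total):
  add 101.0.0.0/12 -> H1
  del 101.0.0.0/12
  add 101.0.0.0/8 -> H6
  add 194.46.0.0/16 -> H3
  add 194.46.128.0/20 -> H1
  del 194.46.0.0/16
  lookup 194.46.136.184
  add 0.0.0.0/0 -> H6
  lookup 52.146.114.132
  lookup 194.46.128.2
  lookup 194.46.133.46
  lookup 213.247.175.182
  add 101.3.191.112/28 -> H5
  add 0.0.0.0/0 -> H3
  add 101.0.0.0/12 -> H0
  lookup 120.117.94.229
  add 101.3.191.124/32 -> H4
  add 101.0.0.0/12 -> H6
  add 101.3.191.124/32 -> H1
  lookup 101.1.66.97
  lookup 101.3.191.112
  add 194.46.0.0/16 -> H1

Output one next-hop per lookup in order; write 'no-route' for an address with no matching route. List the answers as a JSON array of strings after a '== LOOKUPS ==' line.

Apply in order:
  add 101.0.0.0/12 -> H1 at depth 12
  - 101.0.0.0/12 clear@12
  add 101.0.0.0/8 -> H6 at depth 8
  add 194.46.0.0/16 -> H3 at depth 16
  add 194.46.128.0/20 -> H1 at depth 20
  - 194.46.0.0/16 clear@16
  Q 194.46.136.184: descend 11000010001011101000 ; hops seen [H1] ; pick H1
  add 0.0.0.0/0 -> H6 at depth 0
  Q 52.146.114.132: descend 0 ; hops seen [H6] ; pick H6
  Q 194.46.128.2: descend 11000010001011101000 ; hops seen [H6,H1] ; pick H1
  Q 194.46.133.46: descend 11000010001011101000 ; hops seen [H6,H1] ; pick H1
  Q 213.247.175.182: descend 110 ; hops seen [H6] ; pick H6
  add 101.3.191.112/28 -> H5 at depth 28
  add 0.0.0.0/0 -> H3 at depth 0
  add 101.0.0.0/12 -> H0 at depth 12
  Q 120.117.94.229: descend 011 ; hops seen [H3] ; pick H3
  add 101.3.191.124/32 -> H4 at depth 32
  add 101.0.0.0/12 -> H6 at depth 12
  add 101.3.191.124/32 -> H1 at depth 32
  Q 101.1.66.97: descend 01100101000000 ; hops seen [H3,H6,H6] ; pick H6
  Q 101.3.191.112: descend 0110010100000011101111110111 ; hops seen [H3,H6,H6,H5] ; pick H5
  add 194.46.0.0/16 -> H1 at depth 16

== LOOKUPS ==
["H1","H6","H1","H1","H6","H3","H6","H5"]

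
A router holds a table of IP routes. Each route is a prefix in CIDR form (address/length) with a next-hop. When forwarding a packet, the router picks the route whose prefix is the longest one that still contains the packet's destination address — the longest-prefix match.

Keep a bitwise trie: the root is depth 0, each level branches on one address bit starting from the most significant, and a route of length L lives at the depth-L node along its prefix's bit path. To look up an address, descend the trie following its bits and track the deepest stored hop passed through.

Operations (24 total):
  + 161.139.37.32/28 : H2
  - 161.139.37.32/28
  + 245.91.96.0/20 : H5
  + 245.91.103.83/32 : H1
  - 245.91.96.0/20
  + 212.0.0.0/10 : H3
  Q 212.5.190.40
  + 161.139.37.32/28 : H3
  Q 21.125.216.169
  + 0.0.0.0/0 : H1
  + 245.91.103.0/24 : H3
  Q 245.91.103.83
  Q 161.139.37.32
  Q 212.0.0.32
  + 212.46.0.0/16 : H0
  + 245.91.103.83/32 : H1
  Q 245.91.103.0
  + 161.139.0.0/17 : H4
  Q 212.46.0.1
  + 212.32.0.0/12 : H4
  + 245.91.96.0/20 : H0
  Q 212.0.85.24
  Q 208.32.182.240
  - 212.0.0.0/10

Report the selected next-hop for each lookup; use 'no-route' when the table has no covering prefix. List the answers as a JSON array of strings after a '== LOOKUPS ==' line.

Trace:
  add 161.139.37.32/28 -> H2 at depth 28
  del 161.139.37.32/28 (clear depth 28)
  add 245.91.96.0/20 -> H5 at depth 20
  add 245.91.103.83/32 -> H1 at depth 32
  del 245.91.96.0/20 (clear depth 20)
  add 212.0.0.0/10 -> H3 at depth 10
  lookup 212.5.190.40: bits 1101010000 walk d0:-→d1:-→d2:-→d3:-→d4:-→d5:-→d6:-→d7:-→d8:-→d9:-→d10:H3 -> H3
  add 161.139.37.32/28 -> H3 at depth 28
  lookup 21.125.216.169: bits ε walk d0:- -> no-route
  add 0.0.0.0/0 -> H1 at depth 0
  add 245.91.103.0/24 -> H3 at depth 24
  lookup 245.91.103.83: bits 11110101010110110110011101010011 walk d0:H1→d1:-→d2:-→d3:-→d4:-→d5:-→d6:-→d7:-→d8:-→d9:-→d10:-→d11:-→d12:-→d13:-→d14:-→d15:-→d16:-→d17:-→d18:-→d19:-→d20:-→d21:-→d22:-→d23:-→d24:H3→d25:-→d26:-→d27:-→d28:-→d29:-→d30:-→d31:-→d32:H1 -> H1
  lookup 161.139.37.32: bits 1010000110001011001001010010 walk d0:H1→d1:-→d2:-→d3:-→d4:-→d5:-→d6:-→d7:-→d8:-→d9:-→d10:-→d11:-→d12:-→d13:-→d14:-→d15:-→d16:-→d17:-→d18:-→d19:-→d20:-→d21:-→d22:-→d23:-→d24:-→d25:-→d26:-→d27:-→d28:H3 -> H3
  lookup 212.0.0.32: bits 1101010000 walk d0:H1→d1:-→d2:-→d3:-→d4:-→d5:-→d6:-→d7:-→d8:-→d9:-→d10:H3 -> H3
  add 212.46.0.0/16 -> H0 at depth 16
  add 245.91.103.83/32 -> H1 at depth 32
  lookup 245.91.103.0: bits 1111010101011011011001110 walk d0:H1→d1:-→d2:-→d3:-→d4:-→d5:-→d6:-→d7:-→d8:-→d9:-→d10:-→d11:-→d12:-→d13:-→d14:-→d15:-→d16:-→d17:-→d18:-→d19:-→d20:-→d21:-→d22:-→d23:-→d24:H3→d25:- -> H3
  add 161.139.0.0/17 -> H4 at depth 17
  lookup 212.46.0.1: bits 1101010000101110 walk d0:H1→d1:-→d2:-→d3:-→d4:-→d5:-→d6:-→d7:-→d8:-→d9:-→d10:H3→d11:-→d12:-→d13:-→d14:-→d15:-→d16:H0 -> H0
  add 212.32.0.0/12 -> H4 at depth 12
  add 245.91.96.0/20 -> H0 at depth 20
  lookup 212.0.85.24: bits 1101010000 walk d0:H1→d1:-→d2:-→d3:-→d4:-→d5:-→d6:-→d7:-→d8:-→d9:-→d10:H3 -> H3
  lookup 208.32.182.240: bits 11010 walk d0:H1→d1:-→d2:-→d3:-→d4:-→d5:- -> H1
  del 212.0.0.0/10 (clear depth 10)

== LOOKUPS ==
["H3","no-route","H1","H3","H3","H3","H0","H3","H1"]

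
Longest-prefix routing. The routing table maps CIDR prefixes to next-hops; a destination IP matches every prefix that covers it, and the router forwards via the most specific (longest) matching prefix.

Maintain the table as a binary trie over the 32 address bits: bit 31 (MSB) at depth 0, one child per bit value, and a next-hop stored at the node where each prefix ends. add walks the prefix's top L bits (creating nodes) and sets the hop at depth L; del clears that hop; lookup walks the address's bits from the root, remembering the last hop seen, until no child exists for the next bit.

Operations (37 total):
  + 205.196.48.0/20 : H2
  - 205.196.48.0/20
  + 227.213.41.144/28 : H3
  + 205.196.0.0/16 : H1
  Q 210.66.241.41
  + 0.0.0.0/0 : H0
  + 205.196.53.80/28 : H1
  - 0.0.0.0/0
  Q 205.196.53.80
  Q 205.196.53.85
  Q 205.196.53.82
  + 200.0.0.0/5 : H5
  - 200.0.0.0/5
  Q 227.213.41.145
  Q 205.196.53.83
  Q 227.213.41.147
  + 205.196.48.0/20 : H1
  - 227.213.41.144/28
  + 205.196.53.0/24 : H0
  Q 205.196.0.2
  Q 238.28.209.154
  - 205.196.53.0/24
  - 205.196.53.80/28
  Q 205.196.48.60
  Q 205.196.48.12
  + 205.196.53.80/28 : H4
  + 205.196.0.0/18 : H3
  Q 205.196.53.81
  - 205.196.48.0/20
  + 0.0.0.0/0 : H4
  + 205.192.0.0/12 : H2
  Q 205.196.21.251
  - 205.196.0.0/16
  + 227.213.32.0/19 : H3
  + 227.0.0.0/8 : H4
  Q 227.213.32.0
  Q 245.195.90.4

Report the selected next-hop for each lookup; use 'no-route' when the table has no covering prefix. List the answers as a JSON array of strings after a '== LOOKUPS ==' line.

Trace:
  + 205.196.48.0/20 (H2) depth=20
  - 205.196.48.0/20 clear@20
  + 227.213.41.144/28 (H3) depth=28
  + 205.196.0.0/16 (H1) depth=16
  ? 210.66.241.41  path d0:-→d1:-→d2:-→d3:-  best=no-route
  + 0.0.0.0/0 (H0) depth=0
  + 205.196.53.80/28 (H1) depth=28
  - 0.0.0.0/0 clear@0
  ? 205.196.53.80  path d0:-→d1:-→d2:-→d3:-→d4:-→d5:-→d6:-→d7:-→d8:-→d9:-→d10:-→d11:-→d12:-→d13:-→d14:-→d15:-→d16:H1→d17:-→d18:-→d19:-→d20:-→d21:-→d22:-→d23:-→d24:-→d25:-→d26:-→d27:-→d28:H1  best=H1
  ? 205.196.53.85  path d0:-→d1:-→d2:-→d3:-→d4:-→d5:-→d6:-→d7:-→d8:-→d9:-→d10:-→d11:-→d12:-→d13:-→d14:-→d15:-→d16:H1→d17:-→d18:-→d19:-→d20:-→d21:-→d22:-→d23:-→d24:-→d25:-→d26:-→d27:-→d28:H1  best=H1
  ? 205.196.53.82  path d0:-→d1:-→d2:-→d3:-→d4:-→d5:-→d6:-→d7:-→d8:-→d9:-→d10:-→d11:-→d12:-→d13:-→d14:-→d15:-→d16:H1→d17:-→d18:-→d19:-→d20:-→d21:-→d22:-→d23:-→d24:-→d25:-→d26:-→d27:-→d28:H1  best=H1
  + 200.0.0.0/5 (H5) depth=5
  - 200.0.0.0/5 clear@5
  ? 227.213.41.145  path d0:-→d1:-→d2:-→d3:-→d4:-→d5:-→d6:-→d7:-→d8:-→d9:-→d10:-→d11:-→d12:-→d13:-→d14:-→d15:-→d16:-→d17:-→d18:-→d19:-→d20:-→d21:-→d22:-→d23:-→d24:-→d25:-→d26:-→d27:-→d28:H3  best=H3
  ? 205.196.53.83  path d0:-→d1:-→d2:-→d3:-→d4:-→d5:-→d6:-→d7:-→d8:-→d9:-→d10:-→d11:-→d12:-→d13:-→d14:-→d15:-→d16:H1→d17:-→d18:-→d19:-→d20:-→d21:-→d22:-→d23:-→d24:-→d25:-→d26:-→d27:-→d28:H1  best=H1
  ? 227.213.41.147  path d0:-→d1:-→d2:-→d3:-→d4:-→d5:-→d6:-→d7:-→d8:-→d9:-→d10:-→d11:-→d12:-→d13:-→d14:-→d15:-→d16:-→d17:-→d18:-→d19:-→d20:-→d21:-→d22:-→d23:-→d24:-→d25:-→d26:-→d27:-→d28:H3  best=H3
  + 205.196.48.0/20 (H1) depth=20
  - 227.213.41.144/28 clear@28
  + 205.196.53.0/24 (H0) depth=24
  ? 205.196.0.2  path d0:-→d1:-→d2:-→d3:-→d4:-→d5:-→d6:-→d7:-→d8:-→d9:-→d10:-→d11:-→d12:-→d13:-→d14:-→d15:-→d16:H1→d17:-→d18:-  best=H1
  ? 238.28.209.154  path d0:-→d1:-→d2:-→d3:-→d4:-  best=no-route
  - 205.196.53.0/24 clear@24
  - 205.196.53.80/28 clear@28
  ? 205.196.48.60  path d0:-→d1:-→d2:-→d3:-→d4:-→d5:-→d6:-→d7:-→d8:-→d9:-→d10:-→d11:-→d12:-→d13:-→d14:-→d15:-→d16:H1→d17:-→d18:-→d19:-→d20:H1→d21:-  best=H1
  ? 205.196.48.12  path d0:-→d1:-→d2:-→d3:-→d4:-→d5:-→d6:-→d7:-→d8:-→d9:-→d10:-→d11:-→d12:-→d13:-→d14:-→d15:-→d16:H1→d17:-→d18:-→d19:-→d20:H1→d21:-  best=H1
  + 205.196.53.80/28 (H4) depth=28
  + 205.196.0.0/18 (H3) depth=18
  ? 205.196.53.81  path d0:-→d1:-→d2:-→d3:-→d4:-→d5:-→d6:-→d7:-→d8:-→d9:-→d10:-→d11:-→d12:-→d13:-→d14:-→d15:-→d16:H1→d17:-→d18:H3→d19:-→d20:H1→d21:-→d22:-→d23:-→d24:-→d25:-→d26:-→d27:-→d28:H4  best=H4
  - 205.196.48.0/20 clear@20
  + 0.0.0.0/0 (H4) depth=0
  + 205.192.0.0/12 (H2) depth=12
  ? 205.196.21.251  path d0:H4→d1:-→d2:-→d3:-→d4:-→d5:-→d6:-→d7:-→d8:-→d9:-→d10:-→d11:-→d12:H2→d13:-→d14:-→d15:-→d16:H1→d17:-→d18:H3  best=H3
  - 205.196.0.0/16 clear@16
  + 227.213.32.0/19 (H3) depth=19
  + 227.0.0.0/8 (H4) depth=8
  ? 227.213.32.0  path d0:H4→d1:-→d2:-→d3:-→d4:-→d5:-→d6:-→d7:-→d8:H4→d9:-→d10:-→d11:-→d12:-→d13:-→d14:-→d15:-→d16:-→d17:-→d18:-→d19:H3→d20:-  best=H3
  ? 245.195.90.4  path d0:H4→d1:-→d2:-→d3:-  best=H4

== LOOKUPS ==
["no-route","H1","H1","H1","H3","H1","H3","H1","no-route","H1","H1","H4","H3","H3","H4"]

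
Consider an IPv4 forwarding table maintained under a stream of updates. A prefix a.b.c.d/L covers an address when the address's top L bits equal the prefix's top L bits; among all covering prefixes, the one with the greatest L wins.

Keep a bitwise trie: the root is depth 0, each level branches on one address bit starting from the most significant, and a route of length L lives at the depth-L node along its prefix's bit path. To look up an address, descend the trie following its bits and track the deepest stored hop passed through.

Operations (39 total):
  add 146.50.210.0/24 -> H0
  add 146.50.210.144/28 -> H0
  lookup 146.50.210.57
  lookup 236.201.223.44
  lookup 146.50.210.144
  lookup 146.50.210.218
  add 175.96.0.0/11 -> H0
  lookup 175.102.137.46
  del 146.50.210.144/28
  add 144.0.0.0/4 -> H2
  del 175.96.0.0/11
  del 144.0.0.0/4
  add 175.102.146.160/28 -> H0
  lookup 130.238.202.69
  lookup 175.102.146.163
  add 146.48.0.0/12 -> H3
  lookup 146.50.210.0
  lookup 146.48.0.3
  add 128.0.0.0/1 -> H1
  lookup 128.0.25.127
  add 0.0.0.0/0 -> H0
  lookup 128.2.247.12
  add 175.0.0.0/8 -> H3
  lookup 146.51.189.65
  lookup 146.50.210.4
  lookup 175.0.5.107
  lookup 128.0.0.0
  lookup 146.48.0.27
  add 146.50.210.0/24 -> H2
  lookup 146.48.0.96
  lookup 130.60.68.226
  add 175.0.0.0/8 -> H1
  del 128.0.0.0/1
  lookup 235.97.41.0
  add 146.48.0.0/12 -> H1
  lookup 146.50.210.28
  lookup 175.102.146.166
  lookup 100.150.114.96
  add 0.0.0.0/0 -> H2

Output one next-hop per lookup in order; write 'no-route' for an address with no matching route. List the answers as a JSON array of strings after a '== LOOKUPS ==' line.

Process each operation:
  add 146.50.210.0/24 -> H0 at depth 24
  add 146.50.210.144/28 -> H0 at depth 28
  Q 146.50.210.57: descend 100100100011001011010010 ; hops seen [H0] ; pick H0
  Q 236.201.223.44: descend 1 ; hops seen [∅] ; pick no-route
  Q 146.50.210.144: descend 1001001000110010110100101001 ; hops seen [H0,H0] ; pick H0
  Q 146.50.210.218: descend 1001001000110010110100101 ; hops seen [H0] ; pick H0
  add 175.96.0.0/11 -> H0 at depth 11
  Q 175.102.137.46: descend 10101111011 ; hops seen [H0] ; pick H0
  del 146.50.210.144/28 (clear depth 28)
  add 144.0.0.0/4 -> H2 at depth 4
  del 175.96.0.0/11 (clear depth 11)
  del 144.0.0.0/4 (clear depth 4)
  add 175.102.146.160/28 -> H0 at depth 28
  Q 130.238.202.69: descend 100 ; hops seen [∅] ; pick no-route
  Q 175.102.146.163: descend 1010111101100110100100101010 ; hops seen [H0] ; pick H0
  add 146.48.0.0/12 -> H3 at depth 12
  Q 146.50.210.0: descend 100100100011001011010010 ; hops seen [H3,H0] ; pick H0
  Q 146.48.0.3: descend 10010010001100 ; hops seen [H3] ; pick H3
  add 128.0.0.0/1 -> H1 at depth 1
  Q 128.0.25.127: descend 100 ; hops seen [H1] ; pick H1
  add 0.0.0.0/0 -> H0 at depth 0
  Q 128.2.247.12: descend 100 ; hops seen [H0,H1] ; pick H1
  add 175.0.0.0/8 -> H3 at depth 8
  Q 146.51.189.65: descend 100100100011001 ; hops seen [H0,H1,H3] ; pick H3
  Q 146.50.210.4: descend 100100100011001011010010 ; hops seen [H0,H1,H3,H0] ; pick H0
  Q 175.0.5.107: descend 101011110 ; hops seen [H0,H1,H3] ; pick H3
  Q 128.0.0.0: descend 100 ; hops seen [H0,H1] ; pick H1
  Q 146.48.0.27: descend 10010010001100 ; hops seen [H0,H1,H3] ; pick H3
  add 146.50.210.0/24 -> H2 at depth 24
  Q 146.48.0.96: descend 10010010001100 ; hops seen [H0,H1,H3] ; pick H3
  Q 130.60.68.226: descend 100 ; hops seen [H0,H1] ; pick H1
  add 175.0.0.0/8 -> H1 at depth 8
  del 128.0.0.0/1 (clear depth 1)
  Q 235.97.41.0: descend 1 ; hops seen [H0] ; pick H0
  add 146.48.0.0/12 -> H1 at depth 12
  Q 146.50.210.28: descend 100100100011001011010010 ; hops seen [H0,H1,H2] ; pick H2
  Q 175.102.146.166: descend 1010111101100110100100101010 ; hops seen [H0,H1,H0] ; pick H0
  Q 100.150.114.96: descend ε ; hops seen [H0] ; pick H0
  add 0.0.0.0/0 -> H2 at depth 0

== LOOKUPS ==
["H0","no-route","H0","H0","H0","no-route","H0","H0","H3","H1","H1","H3","H0","H3","H1","H3","H3","H1","H0","H2","H0","H0"]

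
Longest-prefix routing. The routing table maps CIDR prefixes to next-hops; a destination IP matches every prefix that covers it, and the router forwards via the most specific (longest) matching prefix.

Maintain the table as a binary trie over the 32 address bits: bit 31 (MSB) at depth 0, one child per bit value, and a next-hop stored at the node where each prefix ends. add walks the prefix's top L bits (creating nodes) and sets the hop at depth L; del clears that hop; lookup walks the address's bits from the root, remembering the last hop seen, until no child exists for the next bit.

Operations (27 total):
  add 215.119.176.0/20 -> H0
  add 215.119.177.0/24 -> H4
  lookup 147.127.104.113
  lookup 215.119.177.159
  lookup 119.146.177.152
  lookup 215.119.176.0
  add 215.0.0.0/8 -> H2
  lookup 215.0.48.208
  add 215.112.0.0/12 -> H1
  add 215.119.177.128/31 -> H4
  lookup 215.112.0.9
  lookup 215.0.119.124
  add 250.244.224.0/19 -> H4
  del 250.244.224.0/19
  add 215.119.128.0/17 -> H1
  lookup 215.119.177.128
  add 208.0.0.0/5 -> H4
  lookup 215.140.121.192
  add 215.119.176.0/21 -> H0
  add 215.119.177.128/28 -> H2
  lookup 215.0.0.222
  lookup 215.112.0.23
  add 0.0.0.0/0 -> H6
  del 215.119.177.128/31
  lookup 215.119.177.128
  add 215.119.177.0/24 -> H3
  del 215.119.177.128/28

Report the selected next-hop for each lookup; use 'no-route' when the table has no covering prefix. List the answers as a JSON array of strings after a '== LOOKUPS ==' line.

Trace:
  add 215.119.176.0/20 -> H0 at depth 20
  add 215.119.177.0/24 -> H4 at depth 24
  lookup 147.127.104.113: bits 1 walk d0:-→d1:- -> no-route
  lookup 215.119.177.159: bits 110101110111011110110001 walk d0:-→d1:-→d2:-→d3:-→d4:-→d5:-→d6:-→d7:-→d8:-→d9:-→d10:-→d11:-→d12:-→d13:-→d14:-→d15:-→d16:-→d17:-→d18:-→d19:-→d20:H0→d21:-→d22:-→d23:-→d24:H4 -> H4
  lookup 119.146.177.152: bits ε walk d0:- -> no-route
  lookup 215.119.176.0: bits 11010111011101111011000 walk d0:-→d1:-→d2:-→d3:-→d4:-→d5:-→d6:-→d7:-→d8:-→d9:-→d10:-→d11:-→d12:-→d13:-→d14:-→d15:-→d16:-→d17:-→d18:-→d19:-→d20:H0→d21:-→d22:-→d23:- -> H0
  add 215.0.0.0/8 -> H2 at depth 8
  lookup 215.0.48.208: bits 110101110 walk d0:-→d1:-→d2:-→d3:-→d4:-→d5:-→d6:-→d7:-→d8:H2→d9:- -> H2
  add 215.112.0.0/12 -> H1 at depth 12
  add 215.119.177.128/31 -> H4 at depth 31
  lookup 215.112.0.9: bits 1101011101110 walk d0:-→d1:-→d2:-→d3:-→d4:-→d5:-→d6:-→d7:-→d8:H2→d9:-→d10:-→d11:-→d12:H1→d13:- -> H1
  lookup 215.0.119.124: bits 110101110 walk d0:-→d1:-→d2:-→d3:-→d4:-→d5:-→d6:-→d7:-→d8:H2→d9:- -> H2
  add 250.244.224.0/19 -> H4 at depth 19
  - 250.244.224.0/19 clear@19
  add 215.119.128.0/17 -> H1 at depth 17
  lookup 215.119.177.128: bits 1101011101110111101100011000000 walk d0:-→d1:-→d2:-→d3:-→d4:-→d5:-→d6:-→d7:-→d8:H2→d9:-→d10:-→d11:-→d12:H1→d13:-→d14:-→d15:-→d16:-→d17:H1→d18:-→d19:-→d20:H0→d21:-→d22:-→d23:-→d24:H4→d25:-→d26:-→d27:-→d28:-→d29:-→d30:-→d31:H4 -> H4
  add 208.0.0.0/5 -> H4 at depth 5
  lookup 215.140.121.192: bits 11010111 walk d0:-→d1:-→d2:-→d3:-→d4:-→d5:H4→d6:-→d7:-→d8:H2 -> H2
  add 215.119.176.0/21 -> H0 at depth 21
  add 215.119.177.128/28 -> H2 at depth 28
  lookup 215.0.0.222: bits 110101110 walk d0:-→d1:-→d2:-→d3:-→d4:-→d5:H4→d6:-→d7:-→d8:H2→d9:- -> H2
  lookup 215.112.0.23: bits 1101011101110 walk d0:-→d1:-→d2:-→d3:-→d4:-→d5:H4→d6:-→d7:-→d8:H2→d9:-→d10:-→d11:-→d12:H1→d13:- -> H1
  add 0.0.0.0/0 -> H6 at depth 0
  - 215.119.177.128/31 clear@31
  lookup 215.119.177.128: bits 1101011101110111101100011000000 walk d0:H6→d1:-→d2:-→d3:-→d4:-→d5:H4→d6:-→d7:-→d8:H2→d9:-→d10:-→d11:-→d12:H1→d13:-→d14:-→d15:-→d16:-→d17:H1→d18:-→d19:-→d20:H0→d21:H0→d22:-→d23:-→d24:H4→d25:-→d26:-→d27:-→d28:H2→d29:-→d30:-→d31:- -> H2
  add 215.119.177.0/24 -> H3 at depth 24
  - 215.119.177.128/28 clear@28

== LOOKUPS ==
["no-route","H4","no-route","H0","H2","H1","H2","H4","H2","H2","H1","H2"]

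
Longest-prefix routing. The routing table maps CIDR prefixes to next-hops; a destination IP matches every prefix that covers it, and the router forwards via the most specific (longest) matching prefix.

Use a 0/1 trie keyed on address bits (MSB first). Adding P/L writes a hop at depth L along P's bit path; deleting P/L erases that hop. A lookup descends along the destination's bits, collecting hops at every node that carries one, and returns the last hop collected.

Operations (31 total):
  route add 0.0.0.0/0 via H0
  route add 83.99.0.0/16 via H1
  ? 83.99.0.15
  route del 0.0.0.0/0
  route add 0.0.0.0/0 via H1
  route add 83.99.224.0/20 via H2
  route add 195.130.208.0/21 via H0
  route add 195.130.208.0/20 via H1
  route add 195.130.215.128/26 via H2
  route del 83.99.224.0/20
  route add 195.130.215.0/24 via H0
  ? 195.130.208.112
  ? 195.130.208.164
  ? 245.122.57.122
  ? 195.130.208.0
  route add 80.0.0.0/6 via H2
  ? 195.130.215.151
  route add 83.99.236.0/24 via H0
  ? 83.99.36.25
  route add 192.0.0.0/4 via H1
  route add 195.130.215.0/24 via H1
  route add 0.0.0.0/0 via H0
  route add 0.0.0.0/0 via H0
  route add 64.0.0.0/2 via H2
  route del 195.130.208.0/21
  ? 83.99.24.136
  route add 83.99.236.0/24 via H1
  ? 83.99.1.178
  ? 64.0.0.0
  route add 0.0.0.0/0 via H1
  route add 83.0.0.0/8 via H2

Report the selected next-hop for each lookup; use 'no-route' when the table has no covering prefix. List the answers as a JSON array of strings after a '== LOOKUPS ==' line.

Apply in order:
  + 0.0.0.0/0 (H0) depth=0
  + 83.99.0.0/16 (H1) depth=16
  Q 83.99.0.15: descend 0101001101100011 ; hops seen [H0,H1] ; pick H1
  - 0.0.0.0/0 clear@0
  + 0.0.0.0/0 (H1) depth=0
  + 83.99.224.0/20 (H2) depth=20
  + 195.130.208.0/21 (H0) depth=21
  + 195.130.208.0/20 (H1) depth=20
  + 195.130.215.128/26 (H2) depth=26
  - 83.99.224.0/20 clear@20
  + 195.130.215.0/24 (H0) depth=24
  Q 195.130.208.112: descend 110000111000001011010 ; hops seen [H1,H1,H0] ; pick H0
  Q 195.130.208.164: descend 110000111000001011010 ; hops seen [H1,H1,H0] ; pick H0
  Q 245.122.57.122: descend 11 ; hops seen [H1] ; pick H1
  Q 195.130.208.0: descend 110000111000001011010 ; hops seen [H1,H1,H0] ; pick H0
  + 80.0.0.0/6 (H2) depth=6
  Q 195.130.215.151: descend 11000011100000101101011110 ; hops seen [H1,H1,H0,H0,H2] ; pick H2
  + 83.99.236.0/24 (H0) depth=24
  Q 83.99.36.25: descend 0101001101100011 ; hops seen [H1,H2,H1] ; pick H1
  + 192.0.0.0/4 (H1) depth=4
  + 195.130.215.0/24 (H1) depth=24
  + 0.0.0.0/0 (H0) depth=0
  + 0.0.0.0/0 (H0) depth=0
  + 64.0.0.0/2 (H2) depth=2
  - 195.130.208.0/21 clear@21
  Q 83.99.24.136: descend 0101001101100011 ; hops seen [H0,H2,H2,H1] ; pick H1
  + 83.99.236.0/24 (H1) depth=24
  Q 83.99.1.178: descend 0101001101100011 ; hops seen [H0,H2,H2,H1] ; pick H1
  Q 64.0.0.0: descend 010 ; hops seen [H0,H2] ; pick H2
  + 0.0.0.0/0 (H1) depth=0
  + 83.0.0.0/8 (H2) depth=8

== LOOKUPS ==
["H1","H0","H0","H1","H0","H2","H1","H1","H1","H2"]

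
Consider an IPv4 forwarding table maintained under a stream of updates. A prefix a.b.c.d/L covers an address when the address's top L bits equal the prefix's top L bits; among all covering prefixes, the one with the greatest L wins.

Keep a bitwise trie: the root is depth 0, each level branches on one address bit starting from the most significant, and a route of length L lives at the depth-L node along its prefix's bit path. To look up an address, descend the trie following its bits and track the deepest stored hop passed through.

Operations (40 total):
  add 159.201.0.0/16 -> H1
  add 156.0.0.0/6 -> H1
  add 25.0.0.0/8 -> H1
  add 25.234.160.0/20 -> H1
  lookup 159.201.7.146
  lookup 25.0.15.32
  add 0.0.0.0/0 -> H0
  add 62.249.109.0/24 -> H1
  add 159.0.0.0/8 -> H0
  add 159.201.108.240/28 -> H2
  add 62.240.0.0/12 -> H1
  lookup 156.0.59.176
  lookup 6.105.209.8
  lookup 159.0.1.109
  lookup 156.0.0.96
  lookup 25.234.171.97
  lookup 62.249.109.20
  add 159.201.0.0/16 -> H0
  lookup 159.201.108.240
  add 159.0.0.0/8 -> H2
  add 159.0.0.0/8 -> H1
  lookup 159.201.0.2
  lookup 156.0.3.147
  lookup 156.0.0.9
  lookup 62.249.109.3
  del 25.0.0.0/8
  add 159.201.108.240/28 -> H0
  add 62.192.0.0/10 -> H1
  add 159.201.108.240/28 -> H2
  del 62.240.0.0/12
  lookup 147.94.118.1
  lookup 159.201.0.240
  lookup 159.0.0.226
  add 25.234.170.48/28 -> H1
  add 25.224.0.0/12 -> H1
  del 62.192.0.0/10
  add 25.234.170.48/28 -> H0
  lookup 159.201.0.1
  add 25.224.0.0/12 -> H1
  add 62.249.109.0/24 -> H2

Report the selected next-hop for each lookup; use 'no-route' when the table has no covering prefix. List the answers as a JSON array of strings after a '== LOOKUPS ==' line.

Apply in order:
  + 159.201.0.0/16 (H1) depth=16
  + 156.0.0.0/6 (H1) depth=6
  + 25.0.0.0/8 (H1) depth=8
  + 25.234.160.0/20 (H1) depth=20
  lookup 159.201.7.146: bits 1001111111001001 walk d0:-→d1:-→d2:-→d3:-→d4:-→d5:-→d6:H1→d7:-→d8:-→d9:-→d10:-→d11:-→d12:-→d13:-→d14:-→d15:-→d16:H1 -> H1
  lookup 25.0.15.32: bits 00011001 walk d0:-→d1:-→d2:-→d3:-→d4:-→d5:-→d6:-→d7:-→d8:H1 -> H1
  + 0.0.0.0/0 (H0) depth=0
  + 62.249.109.0/24 (H1) depth=24
  + 159.0.0.0/8 (H0) depth=8
  + 159.201.108.240/28 (H2) depth=28
  + 62.240.0.0/12 (H1) depth=12
  lookup 156.0.59.176: bits 100111 walk d0:H0→d1:-→d2:-→d3:-→d4:-→d5:-→d6:H1 -> H1
  lookup 6.105.209.8: bits 000 walk d0:H0→d1:-→d2:-→d3:- -> H0
  lookup 159.0.1.109: bits 10011111 walk d0:H0→d1:-→d2:-→d3:-→d4:-→d5:-→d6:H1→d7:-→d8:H0 -> H0
  lookup 156.0.0.96: bits 100111 walk d0:H0→d1:-→d2:-→d3:-→d4:-→d5:-→d6:H1 -> H1
  lookup 25.234.171.97: bits 00011001111010101010 walk d0:H0→d1:-→d2:-→d3:-→d4:-→d5:-→d6:-→d7:-→d8:H1→d9:-→d10:-→d11:-→d12:-→d13:-→d14:-→d15:-→d16:-→d17:-→d18:-→d19:-→d20:H1 -> H1
  lookup 62.249.109.20: bits 001111101111100101101101 walk d0:H0→d1:-→d2:-→d3:-→d4:-→d5:-→d6:-→d7:-→d8:-→d9:-→d10:-→d11:-→d12:H1→d13:-→d14:-→d15:-→d16:-→d17:-→d18:-→d19:-→d20:-→d21:-→d22:-→d23:-→d24:H1 -> H1
  + 159.201.0.0/16 (H0) depth=16
  lookup 159.201.108.240: bits 1001111111001001011011001111 walk d0:H0→d1:-→d2:-→d3:-→d4:-→d5:-→d6:H1→d7:-→d8:H0→d9:-→d10:-→d11:-→d12:-→d13:-→d14:-→d15:-→d16:H0→d17:-→d18:-→d19:-→d20:-→d21:-→d22:-→d23:-→d24:-→d25:-→d26:-→d27:-→d28:H2 -> H2
  + 159.0.0.0/8 (H2) depth=8
  + 159.0.0.0/8 (H1) depth=8
  lookup 159.201.0.2: bits 10011111110010010 walk d0:H0→d1:-→d2:-→d3:-→d4:-→d5:-→d6:H1→d7:-→d8:H1→d9:-→d10:-→d11:-→d12:-→d13:-→d14:-→d15:-→d16:H0→d17:- -> H0
  lookup 156.0.3.147: bits 100111 walk d0:H0→d1:-→d2:-→d3:-→d4:-→d5:-→d6:H1 -> H1
  lookup 156.0.0.9: bits 100111 walk d0:H0→d1:-→d2:-→d3:-→d4:-→d5:-→d6:H1 -> H1
  lookup 62.249.109.3: bits 001111101111100101101101 walk d0:H0→d1:-→d2:-→d3:-→d4:-→d5:-→d6:-→d7:-→d8:-→d9:-→d10:-→d11:-→d12:H1→d13:-→d14:-→d15:-→d16:-→d17:-→d18:-→d19:-→d20:-→d21:-→d22:-→d23:-→d24:H1 -> H1
  - 25.0.0.0/8 clear@8
  + 159.201.108.240/28 (H0) depth=28
  + 62.192.0.0/10 (H1) depth=10
  + 159.201.108.240/28 (H2) depth=28
  - 62.240.0.0/12 clear@12
  lookup 147.94.118.1: bits 1001 walk d0:H0→d1:-→d2:-→d3:-→d4:- -> H0
  lookup 159.201.0.240: bits 10011111110010010 walk d0:H0→d1:-→d2:-→d3:-→d4:-→d5:-→d6:H1→d7:-→d8:H1→d9:-→d10:-→d11:-→d12:-→d13:-→d14:-→d15:-→d16:H0→d17:- -> H0
  lookup 159.0.0.226: bits 10011111 walk d0:H0→d1:-→d2:-→d3:-→d4:-→d5:-→d6:H1→d7:-→d8:H1 -> H1
  + 25.234.170.48/28 (H1) depth=28
  + 25.224.0.0/12 (H1) depth=12
  - 62.192.0.0/10 clear@10
  + 25.234.170.48/28 (H0) depth=28
  lookup 159.201.0.1: bits 10011111110010010 walk d0:H0→d1:-→d2:-→d3:-→d4:-→d5:-→d6:H1→d7:-→d8:H1→d9:-→d10:-→d11:-→d12:-→d13:-→d14:-→d15:-→d16:H0→d17:- -> H0
  + 25.224.0.0/12 (H1) depth=12
  + 62.249.109.0/24 (H2) depth=24

== LOOKUPS ==
["H1","H1","H1","H0","H0","H1","H1","H1","H2","H0","H1","H1","H1","H0","H0","H1","H0"]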